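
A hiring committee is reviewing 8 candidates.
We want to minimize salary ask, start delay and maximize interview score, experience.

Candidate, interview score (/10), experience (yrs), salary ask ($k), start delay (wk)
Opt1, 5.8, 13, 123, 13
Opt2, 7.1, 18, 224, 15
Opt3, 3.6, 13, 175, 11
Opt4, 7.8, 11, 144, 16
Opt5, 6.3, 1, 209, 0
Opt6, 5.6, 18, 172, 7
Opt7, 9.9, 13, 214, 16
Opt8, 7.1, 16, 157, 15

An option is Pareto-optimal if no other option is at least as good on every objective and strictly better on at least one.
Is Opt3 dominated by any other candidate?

Yes

Opt6 vs Opt3: interview score 5.6≥3.6, experience 18≥13, salary ask 172≤175, start delay 7≤11 — Opt6 is at least as good on every objective and strictly better on at least one, so Opt6 dominates Opt3.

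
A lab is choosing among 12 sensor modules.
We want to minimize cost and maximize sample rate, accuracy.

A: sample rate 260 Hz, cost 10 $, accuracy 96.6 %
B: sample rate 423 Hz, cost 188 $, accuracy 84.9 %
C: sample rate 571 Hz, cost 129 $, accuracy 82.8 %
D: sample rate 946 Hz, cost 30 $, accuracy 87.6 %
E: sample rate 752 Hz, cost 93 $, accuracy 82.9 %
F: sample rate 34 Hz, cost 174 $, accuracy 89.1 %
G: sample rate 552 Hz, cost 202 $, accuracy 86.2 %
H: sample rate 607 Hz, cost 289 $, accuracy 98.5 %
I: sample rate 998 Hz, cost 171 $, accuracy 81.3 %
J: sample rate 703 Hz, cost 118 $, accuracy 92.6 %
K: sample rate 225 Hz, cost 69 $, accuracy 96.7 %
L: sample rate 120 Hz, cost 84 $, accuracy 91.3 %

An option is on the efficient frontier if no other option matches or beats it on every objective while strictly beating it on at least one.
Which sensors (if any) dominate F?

A: sample rate 260≥34, cost 10≤174, accuracy 96.6≥89.1 — dominates F.
J: sample rate 703≥34, cost 118≤174, accuracy 92.6≥89.1 — dominates F.
K: sample rate 225≥34, cost 69≤174, accuracy 96.7≥89.1 — dominates F.
L: sample rate 120≥34, cost 84≤174, accuracy 91.3≥89.1 — dominates F.
Others (B, C, D, E, G, H, I) are each worse than F on at least one objective.

A, J, K, L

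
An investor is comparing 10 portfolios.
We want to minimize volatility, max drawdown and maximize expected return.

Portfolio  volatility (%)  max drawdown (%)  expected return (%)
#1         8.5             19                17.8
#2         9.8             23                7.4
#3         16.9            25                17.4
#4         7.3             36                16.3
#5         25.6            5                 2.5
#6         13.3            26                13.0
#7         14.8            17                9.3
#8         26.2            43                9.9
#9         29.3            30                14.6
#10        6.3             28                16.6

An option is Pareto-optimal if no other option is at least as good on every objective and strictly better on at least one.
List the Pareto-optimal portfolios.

#1: not dominated (best expected return).
#2: dominated by #1 (volatility 8.5≤9.8, max drawdown 19≤23, expected return 17.8≥7.4).
#3: dominated by #1 (volatility 8.5≤16.9, max drawdown 19≤25, expected return 17.8≥17.4).
#4: dominated by #10 (volatility 6.3≤7.3, max drawdown 28≤36, expected return 16.6≥16.3).
#5: not dominated (best max drawdown).
#6: dominated by #1 (volatility 8.5≤13.3, max drawdown 19≤26, expected return 17.8≥13.0).
#7: not dominated.
#8: dominated by #1 (volatility 8.5≤26.2, max drawdown 19≤43, expected return 17.8≥9.9).
#9: dominated by #1 (volatility 8.5≤29.3, max drawdown 19≤30, expected return 17.8≥14.6).
#10: not dominated (best volatility).

#1, #5, #7, #10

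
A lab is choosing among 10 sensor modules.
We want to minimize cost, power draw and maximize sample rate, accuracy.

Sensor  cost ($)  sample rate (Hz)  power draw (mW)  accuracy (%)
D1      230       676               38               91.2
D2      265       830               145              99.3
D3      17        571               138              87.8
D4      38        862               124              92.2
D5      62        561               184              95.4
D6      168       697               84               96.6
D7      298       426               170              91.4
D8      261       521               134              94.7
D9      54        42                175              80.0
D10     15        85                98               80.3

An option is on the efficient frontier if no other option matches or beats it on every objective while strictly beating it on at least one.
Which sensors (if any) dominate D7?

D2, D4, D6, D8

D2: cost 265≤298, sample rate 830≥426, power draw 145≤170, accuracy 99.3≥91.4 — dominates D7.
D4: cost 38≤298, sample rate 862≥426, power draw 124≤170, accuracy 92.2≥91.4 — dominates D7.
D6: cost 168≤298, sample rate 697≥426, power draw 84≤170, accuracy 96.6≥91.4 — dominates D7.
D8: cost 261≤298, sample rate 521≥426, power draw 134≤170, accuracy 94.7≥91.4 — dominates D7.
Others (D1, D3, D5, D9, D10) are each worse than D7 on at least one objective.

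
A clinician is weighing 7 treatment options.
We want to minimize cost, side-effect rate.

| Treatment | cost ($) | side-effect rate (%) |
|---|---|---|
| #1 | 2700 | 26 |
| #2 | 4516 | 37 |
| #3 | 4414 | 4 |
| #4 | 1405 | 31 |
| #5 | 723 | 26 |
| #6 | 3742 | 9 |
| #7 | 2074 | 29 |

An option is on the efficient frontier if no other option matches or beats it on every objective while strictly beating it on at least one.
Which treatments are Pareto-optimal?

#3, #5, #6

#1: dominated by #5 (cost 723≤2700, side-effect rate 26≤26).
#2: dominated by #1 (cost 2700≤4516, side-effect rate 26≤37).
#3: not dominated (best side-effect rate).
#4: dominated by #5 (cost 723≤1405, side-effect rate 26≤31).
#5: not dominated (best cost).
#6: not dominated.
#7: dominated by #5 (cost 723≤2074, side-effect rate 26≤29).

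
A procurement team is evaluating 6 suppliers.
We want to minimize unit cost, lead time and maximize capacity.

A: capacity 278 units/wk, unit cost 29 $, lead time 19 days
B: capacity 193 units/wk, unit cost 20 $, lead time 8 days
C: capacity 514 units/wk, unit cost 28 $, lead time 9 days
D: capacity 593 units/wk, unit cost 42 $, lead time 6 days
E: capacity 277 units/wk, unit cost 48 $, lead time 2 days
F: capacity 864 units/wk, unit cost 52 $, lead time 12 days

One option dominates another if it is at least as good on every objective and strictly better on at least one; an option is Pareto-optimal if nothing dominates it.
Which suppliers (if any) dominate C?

none

A: worse on capacity (278 vs 514).
B: worse on capacity (193 vs 514).
D: worse on unit cost (42 vs 28).
E: worse on capacity (277 vs 514).
F: worse on unit cost (52 vs 28).
No option dominates C.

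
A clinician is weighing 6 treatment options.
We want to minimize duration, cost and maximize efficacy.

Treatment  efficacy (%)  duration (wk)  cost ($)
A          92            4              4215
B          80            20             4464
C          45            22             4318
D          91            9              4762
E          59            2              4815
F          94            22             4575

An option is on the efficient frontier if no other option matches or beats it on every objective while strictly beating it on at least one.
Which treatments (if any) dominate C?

A: efficacy 92≥45, duration 4≤22, cost 4215≤4318 — dominates C.
Others (B, D, E, F) are each worse than C on at least one objective.

A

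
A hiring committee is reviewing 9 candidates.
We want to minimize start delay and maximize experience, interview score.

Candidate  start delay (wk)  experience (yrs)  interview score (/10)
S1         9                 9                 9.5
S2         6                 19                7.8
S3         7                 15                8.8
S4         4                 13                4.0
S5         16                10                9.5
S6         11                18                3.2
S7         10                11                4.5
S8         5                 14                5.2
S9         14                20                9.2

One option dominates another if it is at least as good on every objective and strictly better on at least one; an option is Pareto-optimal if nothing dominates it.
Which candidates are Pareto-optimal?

S1, S2, S3, S4, S5, S8, S9

S1: not dominated.
S2: not dominated.
S3: not dominated.
S4: not dominated (best start delay).
S5: not dominated.
S6: dominated by S2 (start delay 6≤11, experience 19≥18, interview score 7.8≥3.2).
S7: dominated by S2 (start delay 6≤10, experience 19≥11, interview score 7.8≥4.5).
S8: not dominated.
S9: not dominated (best experience).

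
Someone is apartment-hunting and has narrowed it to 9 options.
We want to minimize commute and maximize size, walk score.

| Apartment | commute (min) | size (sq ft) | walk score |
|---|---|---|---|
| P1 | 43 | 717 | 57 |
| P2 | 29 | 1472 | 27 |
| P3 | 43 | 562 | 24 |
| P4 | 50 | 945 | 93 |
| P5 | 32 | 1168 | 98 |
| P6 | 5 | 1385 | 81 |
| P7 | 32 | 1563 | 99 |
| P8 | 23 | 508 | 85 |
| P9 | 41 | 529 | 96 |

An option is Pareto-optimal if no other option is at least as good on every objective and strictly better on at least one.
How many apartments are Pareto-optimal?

P1: dominated by P5 (commute 32≤43, size 1168≥717, walk score 98≥57).
P2: not dominated.
P3: dominated by P1 (commute 43≤43, size 717≥562, walk score 57≥24).
P4: dominated by P5 (commute 32≤50, size 1168≥945, walk score 98≥93).
P5: dominated by P7 (commute 32≤32, size 1563≥1168, walk score 99≥98).
P6: not dominated (best commute).
P7: not dominated (best size).
P8: not dominated.
P9: dominated by P5 (commute 32≤41, size 1168≥529, walk score 98≥96).
Pareto-optimal: P2, P6, P7, P8 → 4.

4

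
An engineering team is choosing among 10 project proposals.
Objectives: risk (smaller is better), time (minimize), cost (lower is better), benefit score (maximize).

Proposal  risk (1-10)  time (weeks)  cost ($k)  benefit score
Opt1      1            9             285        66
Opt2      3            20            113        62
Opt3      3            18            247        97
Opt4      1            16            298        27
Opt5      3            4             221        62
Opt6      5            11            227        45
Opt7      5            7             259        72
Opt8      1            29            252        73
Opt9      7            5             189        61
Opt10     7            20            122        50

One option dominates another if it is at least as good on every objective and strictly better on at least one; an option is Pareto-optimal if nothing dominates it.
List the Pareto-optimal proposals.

Opt1, Opt2, Opt3, Opt5, Opt7, Opt8, Opt9

Opt1: not dominated.
Opt2: not dominated (best cost).
Opt3: not dominated (best benefit score).
Opt4: dominated by Opt1 (risk 1≤1, time 9≤16, cost 285≤298, benefit score 66≥27).
Opt5: not dominated (best time).
Opt6: dominated by Opt5 (risk 3≤5, time 4≤11, cost 221≤227, benefit score 62≥45).
Opt7: not dominated.
Opt8: not dominated.
Opt9: not dominated.
Opt10: dominated by Opt2 (risk 3≤7, time 20≤20, cost 113≤122, benefit score 62≥50).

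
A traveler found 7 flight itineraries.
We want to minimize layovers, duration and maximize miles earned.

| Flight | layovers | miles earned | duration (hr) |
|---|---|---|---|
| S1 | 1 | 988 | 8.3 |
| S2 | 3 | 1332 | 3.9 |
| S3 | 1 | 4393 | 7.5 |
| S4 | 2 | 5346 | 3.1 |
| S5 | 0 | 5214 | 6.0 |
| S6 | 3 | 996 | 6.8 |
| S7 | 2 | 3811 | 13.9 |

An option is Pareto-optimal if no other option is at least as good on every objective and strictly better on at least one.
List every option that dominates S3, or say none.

S5

S5: layovers 0≤1, miles earned 5214≥4393, duration 6.0≤7.5 — dominates S3.
Others (S1, S2, S4, S6, S7) are each worse than S3 on at least one objective.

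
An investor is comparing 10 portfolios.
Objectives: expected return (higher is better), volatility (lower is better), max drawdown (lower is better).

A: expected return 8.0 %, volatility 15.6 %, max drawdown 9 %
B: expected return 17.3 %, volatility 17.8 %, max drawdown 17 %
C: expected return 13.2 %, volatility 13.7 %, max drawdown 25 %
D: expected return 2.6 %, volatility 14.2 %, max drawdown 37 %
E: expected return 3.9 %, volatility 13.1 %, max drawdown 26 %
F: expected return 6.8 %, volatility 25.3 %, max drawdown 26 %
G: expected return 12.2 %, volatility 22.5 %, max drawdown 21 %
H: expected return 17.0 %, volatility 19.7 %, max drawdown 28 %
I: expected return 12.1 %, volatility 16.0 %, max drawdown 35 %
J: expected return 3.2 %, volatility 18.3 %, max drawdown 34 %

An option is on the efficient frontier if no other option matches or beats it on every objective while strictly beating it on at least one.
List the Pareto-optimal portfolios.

A: not dominated (best max drawdown).
B: not dominated (best expected return).
C: not dominated.
D: dominated by C (expected return 13.2≥2.6, volatility 13.7≤14.2, max drawdown 25≤37).
E: not dominated (best volatility).
F: dominated by A (expected return 8.0≥6.8, volatility 15.6≤25.3, max drawdown 9≤26).
G: dominated by B (expected return 17.3≥12.2, volatility 17.8≤22.5, max drawdown 17≤21).
H: dominated by B (expected return 17.3≥17.0, volatility 17.8≤19.7, max drawdown 17≤28).
I: dominated by C (expected return 13.2≥12.1, volatility 13.7≤16.0, max drawdown 25≤35).
J: dominated by A (expected return 8.0≥3.2, volatility 15.6≤18.3, max drawdown 9≤34).

A, B, C, E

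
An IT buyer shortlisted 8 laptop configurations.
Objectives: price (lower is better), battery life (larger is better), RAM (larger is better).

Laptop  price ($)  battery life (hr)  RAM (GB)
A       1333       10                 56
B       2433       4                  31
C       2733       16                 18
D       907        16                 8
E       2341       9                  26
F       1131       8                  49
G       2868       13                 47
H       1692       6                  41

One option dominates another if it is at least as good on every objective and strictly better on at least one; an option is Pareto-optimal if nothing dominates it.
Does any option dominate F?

No

A: worse on price (1333 vs 1131).
B: worse on price (2433 vs 1131).
C: worse on price (2733 vs 1131).
D: worse on RAM (8 vs 49).
E: worse on price (2341 vs 1131).
G: worse on price (2868 vs 1131).
H: worse on price (1692 vs 1131).
No option is at least as good as F on every objective and strictly better on one.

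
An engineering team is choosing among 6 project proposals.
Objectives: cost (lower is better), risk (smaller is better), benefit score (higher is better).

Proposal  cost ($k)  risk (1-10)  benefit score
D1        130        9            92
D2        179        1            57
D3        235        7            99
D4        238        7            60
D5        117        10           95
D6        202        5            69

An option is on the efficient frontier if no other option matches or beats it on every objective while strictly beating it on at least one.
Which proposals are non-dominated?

D1: not dominated.
D2: not dominated (best risk).
D3: not dominated (best benefit score).
D4: dominated by D3 (cost 235≤238, risk 7≤7, benefit score 99≥60).
D5: not dominated (best cost).
D6: not dominated.

D1, D2, D3, D5, D6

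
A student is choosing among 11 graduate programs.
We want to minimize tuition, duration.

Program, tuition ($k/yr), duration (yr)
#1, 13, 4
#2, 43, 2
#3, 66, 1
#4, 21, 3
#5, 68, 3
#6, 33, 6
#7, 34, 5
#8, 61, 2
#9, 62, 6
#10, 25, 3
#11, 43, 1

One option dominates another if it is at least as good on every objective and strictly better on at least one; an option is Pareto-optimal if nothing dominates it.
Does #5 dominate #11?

No

#5 vs #11: #5 is worse on tuition (68 vs 43), so it does not dominate #11.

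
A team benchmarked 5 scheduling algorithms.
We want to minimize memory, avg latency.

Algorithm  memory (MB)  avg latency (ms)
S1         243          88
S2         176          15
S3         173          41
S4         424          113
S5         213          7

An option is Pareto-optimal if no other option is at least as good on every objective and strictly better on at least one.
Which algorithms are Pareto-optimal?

S1: dominated by S2 (memory 176≤243, avg latency 15≤88).
S2: not dominated.
S3: not dominated (best memory).
S4: dominated by S1 (memory 243≤424, avg latency 88≤113).
S5: not dominated (best avg latency).

S2, S3, S5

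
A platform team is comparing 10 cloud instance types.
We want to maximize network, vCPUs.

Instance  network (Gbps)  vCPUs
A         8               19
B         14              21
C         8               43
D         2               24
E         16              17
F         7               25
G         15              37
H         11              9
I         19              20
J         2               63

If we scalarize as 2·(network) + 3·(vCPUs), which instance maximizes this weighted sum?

J

A: 2·8 + 3·19 = 73
B: 2·14 + 3·21 = 91
C: 2·8 + 3·43 = 145
D: 2·2 + 3·24 = 76
E: 2·16 + 3·17 = 83
F: 2·7 + 3·25 = 89
G: 2·15 + 3·37 = 141
H: 2·11 + 3·9 = 49
I: 2·19 + 3·20 = 98
J: 2·2 + 3·63 = 193
Highest: J at 193.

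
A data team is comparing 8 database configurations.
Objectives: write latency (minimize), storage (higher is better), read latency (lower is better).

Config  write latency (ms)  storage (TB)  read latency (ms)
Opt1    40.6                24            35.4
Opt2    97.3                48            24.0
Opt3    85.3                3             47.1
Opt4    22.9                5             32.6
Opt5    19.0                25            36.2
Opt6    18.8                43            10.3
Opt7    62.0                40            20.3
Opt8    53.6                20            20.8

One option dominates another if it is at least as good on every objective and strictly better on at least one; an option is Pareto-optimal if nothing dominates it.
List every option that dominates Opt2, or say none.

Opt1: worse on storage (24 vs 48).
Opt3: worse on storage (3 vs 48).
Opt4: worse on storage (5 vs 48).
Opt5: worse on storage (25 vs 48).
Opt6: worse on storage (43 vs 48).
Opt7: worse on storage (40 vs 48).
Opt8: worse on storage (20 vs 48).
No option dominates Opt2.

none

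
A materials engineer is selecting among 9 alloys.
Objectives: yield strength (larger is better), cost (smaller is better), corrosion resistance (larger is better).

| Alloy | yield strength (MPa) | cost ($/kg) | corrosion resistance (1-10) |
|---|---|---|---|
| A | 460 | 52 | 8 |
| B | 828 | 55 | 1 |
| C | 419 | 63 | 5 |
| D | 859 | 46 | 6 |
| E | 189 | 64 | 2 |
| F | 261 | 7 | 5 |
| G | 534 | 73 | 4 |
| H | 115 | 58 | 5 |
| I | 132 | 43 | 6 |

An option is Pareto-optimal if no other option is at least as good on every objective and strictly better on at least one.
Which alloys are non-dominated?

A: not dominated (best corrosion resistance).
B: dominated by D (yield strength 859≥828, cost 46≤55, corrosion resistance 6≥1).
C: dominated by A (yield strength 460≥419, cost 52≤63, corrosion resistance 8≥5).
D: not dominated (best yield strength).
E: dominated by A (yield strength 460≥189, cost 52≤64, corrosion resistance 8≥2).
F: not dominated (best cost).
G: dominated by D (yield strength 859≥534, cost 46≤73, corrosion resistance 6≥4).
H: dominated by A (yield strength 460≥115, cost 52≤58, corrosion resistance 8≥5).
I: not dominated.

A, D, F, I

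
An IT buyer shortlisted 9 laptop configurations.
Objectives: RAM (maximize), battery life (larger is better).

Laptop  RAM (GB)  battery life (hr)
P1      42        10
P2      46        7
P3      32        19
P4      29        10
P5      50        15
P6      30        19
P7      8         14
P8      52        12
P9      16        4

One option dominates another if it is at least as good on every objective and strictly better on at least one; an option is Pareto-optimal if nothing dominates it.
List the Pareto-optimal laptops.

P3, P5, P8

P1: dominated by P5 (RAM 50≥42, battery life 15≥10).
P2: dominated by P5 (RAM 50≥46, battery life 15≥7).
P3: not dominated.
P4: dominated by P1 (RAM 42≥29, battery life 10≥10).
P5: not dominated.
P6: dominated by P3 (RAM 32≥30, battery life 19≥19).
P7: dominated by P3 (RAM 32≥8, battery life 19≥14).
P8: not dominated (best RAM).
P9: dominated by P1 (RAM 42≥16, battery life 10≥4).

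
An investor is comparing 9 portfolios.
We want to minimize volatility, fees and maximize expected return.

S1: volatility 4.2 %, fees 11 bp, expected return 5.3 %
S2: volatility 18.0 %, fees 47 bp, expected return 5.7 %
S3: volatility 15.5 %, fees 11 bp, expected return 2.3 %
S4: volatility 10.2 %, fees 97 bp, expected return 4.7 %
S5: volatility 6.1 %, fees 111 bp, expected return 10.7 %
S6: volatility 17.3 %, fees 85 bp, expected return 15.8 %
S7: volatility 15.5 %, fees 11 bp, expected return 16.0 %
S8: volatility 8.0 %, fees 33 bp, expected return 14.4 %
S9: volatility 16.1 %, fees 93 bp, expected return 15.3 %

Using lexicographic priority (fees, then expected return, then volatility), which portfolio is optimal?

First minimize fees: best is 11, kept {S1, S3, S7}.
Then maximize expected return: best is 16.0, kept {S7}.

S7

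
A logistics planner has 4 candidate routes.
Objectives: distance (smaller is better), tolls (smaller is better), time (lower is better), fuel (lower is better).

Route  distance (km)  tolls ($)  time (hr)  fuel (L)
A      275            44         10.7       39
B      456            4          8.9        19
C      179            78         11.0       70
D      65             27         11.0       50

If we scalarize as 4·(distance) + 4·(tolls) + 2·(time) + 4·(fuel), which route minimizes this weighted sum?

A: 4·275 + 4·44 + 2·10.7 + 4·39 = 1453.4
B: 4·456 + 4·4 + 2·8.9 + 4·19 = 1933.8
C: 4·179 + 4·78 + 2·11.0 + 4·70 = 1330.0
D: 4·65 + 4·27 + 2·11.0 + 4·50 = 590.0
Lowest: D at 590.0.

D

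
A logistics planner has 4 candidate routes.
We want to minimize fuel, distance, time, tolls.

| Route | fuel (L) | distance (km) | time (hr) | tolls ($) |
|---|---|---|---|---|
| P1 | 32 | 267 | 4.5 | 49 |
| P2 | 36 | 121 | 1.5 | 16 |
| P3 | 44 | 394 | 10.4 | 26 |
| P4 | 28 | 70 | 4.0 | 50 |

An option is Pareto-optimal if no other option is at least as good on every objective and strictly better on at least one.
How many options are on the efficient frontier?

3

P1: not dominated.
P2: not dominated (best time).
P3: dominated by P2 (fuel 36≤44, distance 121≤394, time 1.5≤10.4, tolls 16≤26).
P4: not dominated (best fuel).
Pareto-optimal: P1, P2, P4 → 3.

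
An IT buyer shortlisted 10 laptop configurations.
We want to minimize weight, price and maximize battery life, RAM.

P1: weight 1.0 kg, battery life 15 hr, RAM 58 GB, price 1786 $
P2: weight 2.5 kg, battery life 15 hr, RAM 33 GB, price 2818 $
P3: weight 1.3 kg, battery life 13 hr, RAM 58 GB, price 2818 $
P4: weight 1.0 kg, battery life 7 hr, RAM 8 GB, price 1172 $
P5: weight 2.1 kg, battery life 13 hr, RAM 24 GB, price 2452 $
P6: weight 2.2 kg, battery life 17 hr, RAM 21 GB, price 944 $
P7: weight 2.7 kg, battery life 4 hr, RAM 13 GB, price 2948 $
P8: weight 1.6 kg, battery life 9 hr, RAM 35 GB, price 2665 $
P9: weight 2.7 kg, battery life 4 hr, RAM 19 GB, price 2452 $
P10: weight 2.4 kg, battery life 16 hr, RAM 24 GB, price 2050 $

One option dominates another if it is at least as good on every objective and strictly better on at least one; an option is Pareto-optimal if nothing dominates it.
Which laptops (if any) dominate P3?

P1

P1: weight 1.0≤1.3, battery life 15≥13, RAM 58≥58, price 1786≤2818 — dominates P3.
Others (P2, P4, P5, P6, P7, P8, P9, P10) are each worse than P3 on at least one objective.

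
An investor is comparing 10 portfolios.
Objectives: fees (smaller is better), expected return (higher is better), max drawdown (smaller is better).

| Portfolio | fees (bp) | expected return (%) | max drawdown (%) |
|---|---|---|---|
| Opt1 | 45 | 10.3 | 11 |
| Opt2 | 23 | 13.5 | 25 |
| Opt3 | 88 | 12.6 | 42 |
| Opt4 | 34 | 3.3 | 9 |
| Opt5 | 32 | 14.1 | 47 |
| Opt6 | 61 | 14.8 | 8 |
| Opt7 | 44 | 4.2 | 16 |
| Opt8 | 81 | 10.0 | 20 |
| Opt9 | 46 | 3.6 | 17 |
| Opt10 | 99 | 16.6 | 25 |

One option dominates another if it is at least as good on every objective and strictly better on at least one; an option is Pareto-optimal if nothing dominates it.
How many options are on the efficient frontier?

Opt1: not dominated.
Opt2: not dominated (best fees).
Opt3: dominated by Opt2 (fees 23≤88, expected return 13.5≥12.6, max drawdown 25≤42).
Opt4: not dominated.
Opt5: not dominated.
Opt6: not dominated (best max drawdown).
Opt7: not dominated.
Opt8: dominated by Opt1 (fees 45≤81, expected return 10.3≥10.0, max drawdown 11≤20).
Opt9: dominated by Opt1 (fees 45≤46, expected return 10.3≥3.6, max drawdown 11≤17).
Opt10: not dominated (best expected return).
Pareto-optimal: Opt1, Opt2, Opt4, Opt5, Opt6, Opt7, Opt10 → 7.

7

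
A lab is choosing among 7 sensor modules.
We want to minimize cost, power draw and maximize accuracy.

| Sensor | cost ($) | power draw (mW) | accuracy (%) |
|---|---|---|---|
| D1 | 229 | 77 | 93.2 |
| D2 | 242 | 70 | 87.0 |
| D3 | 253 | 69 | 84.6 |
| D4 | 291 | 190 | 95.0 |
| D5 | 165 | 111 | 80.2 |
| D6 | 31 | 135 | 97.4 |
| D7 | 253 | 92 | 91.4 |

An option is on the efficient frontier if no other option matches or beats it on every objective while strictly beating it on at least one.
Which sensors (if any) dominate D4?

D6: cost 31≤291, power draw 135≤190, accuracy 97.4≥95.0 — dominates D4.
Others (D1, D2, D3, D5, D7) are each worse than D4 on at least one objective.

D6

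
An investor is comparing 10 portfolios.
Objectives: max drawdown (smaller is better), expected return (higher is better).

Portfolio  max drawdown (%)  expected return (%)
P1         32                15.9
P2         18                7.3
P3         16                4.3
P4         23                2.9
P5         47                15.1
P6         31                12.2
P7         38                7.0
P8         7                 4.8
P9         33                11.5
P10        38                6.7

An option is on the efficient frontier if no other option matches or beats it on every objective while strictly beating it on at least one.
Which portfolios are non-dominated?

P1, P2, P6, P8

P1: not dominated (best expected return).
P2: not dominated.
P3: dominated by P8 (max drawdown 7≤16, expected return 4.8≥4.3).
P4: dominated by P2 (max drawdown 18≤23, expected return 7.3≥2.9).
P5: dominated by P1 (max drawdown 32≤47, expected return 15.9≥15.1).
P6: not dominated.
P7: dominated by P1 (max drawdown 32≤38, expected return 15.9≥7.0).
P8: not dominated (best max drawdown).
P9: dominated by P1 (max drawdown 32≤33, expected return 15.9≥11.5).
P10: dominated by P1 (max drawdown 32≤38, expected return 15.9≥6.7).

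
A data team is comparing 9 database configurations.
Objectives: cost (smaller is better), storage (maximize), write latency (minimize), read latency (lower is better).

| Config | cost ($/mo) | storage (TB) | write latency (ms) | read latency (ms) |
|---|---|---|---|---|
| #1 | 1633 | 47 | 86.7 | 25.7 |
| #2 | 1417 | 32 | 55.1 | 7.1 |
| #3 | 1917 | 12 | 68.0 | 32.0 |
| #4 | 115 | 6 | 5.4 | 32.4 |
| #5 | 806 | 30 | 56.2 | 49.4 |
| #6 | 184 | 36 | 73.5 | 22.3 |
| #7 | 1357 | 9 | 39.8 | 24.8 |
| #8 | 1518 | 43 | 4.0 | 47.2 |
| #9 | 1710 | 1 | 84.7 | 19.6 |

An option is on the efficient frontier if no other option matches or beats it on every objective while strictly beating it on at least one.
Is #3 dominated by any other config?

#2 vs #3: cost 1417≤1917, storage 32≥12, write latency 55.1≤68.0, read latency 7.1≤32.0 — #2 is at least as good on every objective and strictly better on at least one, so #2 dominates #3.

Yes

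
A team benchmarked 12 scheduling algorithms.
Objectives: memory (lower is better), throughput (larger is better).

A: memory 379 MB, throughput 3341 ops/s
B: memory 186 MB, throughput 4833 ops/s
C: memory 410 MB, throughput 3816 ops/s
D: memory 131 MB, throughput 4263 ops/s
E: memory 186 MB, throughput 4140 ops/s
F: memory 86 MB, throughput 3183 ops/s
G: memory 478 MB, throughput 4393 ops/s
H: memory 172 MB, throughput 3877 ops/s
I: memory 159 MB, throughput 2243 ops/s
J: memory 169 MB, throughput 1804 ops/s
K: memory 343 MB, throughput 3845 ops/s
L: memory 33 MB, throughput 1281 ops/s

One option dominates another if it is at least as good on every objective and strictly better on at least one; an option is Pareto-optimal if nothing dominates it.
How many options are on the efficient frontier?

A: dominated by B (memory 186≤379, throughput 4833≥3341).
B: not dominated (best throughput).
C: dominated by B (memory 186≤410, throughput 4833≥3816).
D: not dominated.
E: dominated by B (memory 186≤186, throughput 4833≥4140).
F: not dominated.
G: dominated by B (memory 186≤478, throughput 4833≥4393).
H: dominated by D (memory 131≤172, throughput 4263≥3877).
I: dominated by D (memory 131≤159, throughput 4263≥2243).
J: dominated by D (memory 131≤169, throughput 4263≥1804).
K: dominated by B (memory 186≤343, throughput 4833≥3845).
L: not dominated (best memory).
Pareto-optimal: B, D, F, L → 4.

4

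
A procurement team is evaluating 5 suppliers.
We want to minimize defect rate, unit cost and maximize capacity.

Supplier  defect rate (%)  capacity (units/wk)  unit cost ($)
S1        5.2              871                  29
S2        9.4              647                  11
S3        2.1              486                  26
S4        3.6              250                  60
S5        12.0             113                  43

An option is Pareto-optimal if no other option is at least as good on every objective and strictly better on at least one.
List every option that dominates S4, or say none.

S3: defect rate 2.1≤3.6, capacity 486≥250, unit cost 26≤60 — dominates S4.
Others (S1, S2, S5) are each worse than S4 on at least one objective.

S3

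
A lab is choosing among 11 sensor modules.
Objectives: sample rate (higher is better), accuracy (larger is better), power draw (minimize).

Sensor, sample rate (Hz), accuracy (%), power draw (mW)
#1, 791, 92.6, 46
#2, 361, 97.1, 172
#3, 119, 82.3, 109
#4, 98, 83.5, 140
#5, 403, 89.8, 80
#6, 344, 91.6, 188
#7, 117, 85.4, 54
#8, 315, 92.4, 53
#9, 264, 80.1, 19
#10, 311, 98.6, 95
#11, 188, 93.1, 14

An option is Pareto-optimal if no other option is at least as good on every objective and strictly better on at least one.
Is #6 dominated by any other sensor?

Yes

#1 vs #6: sample rate 791≥344, accuracy 92.6≥91.6, power draw 46≤188 — #1 is at least as good on every objective and strictly better on at least one, so #1 dominates #6.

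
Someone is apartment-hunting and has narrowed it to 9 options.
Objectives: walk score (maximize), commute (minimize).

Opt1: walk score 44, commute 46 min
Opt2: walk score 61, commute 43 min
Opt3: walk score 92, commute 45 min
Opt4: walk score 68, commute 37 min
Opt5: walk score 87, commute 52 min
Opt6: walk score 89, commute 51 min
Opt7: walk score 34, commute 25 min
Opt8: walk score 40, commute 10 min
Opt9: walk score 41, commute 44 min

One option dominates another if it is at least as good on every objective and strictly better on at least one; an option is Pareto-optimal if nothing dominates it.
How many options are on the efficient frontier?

Opt1: dominated by Opt2 (walk score 61≥44, commute 43≤46).
Opt2: dominated by Opt4 (walk score 68≥61, commute 37≤43).
Opt3: not dominated (best walk score).
Opt4: not dominated.
Opt5: dominated by Opt3 (walk score 92≥87, commute 45≤52).
Opt6: dominated by Opt3 (walk score 92≥89, commute 45≤51).
Opt7: dominated by Opt8 (walk score 40≥34, commute 10≤25).
Opt8: not dominated (best commute).
Opt9: dominated by Opt2 (walk score 61≥41, commute 43≤44).
Pareto-optimal: Opt3, Opt4, Opt8 → 3.

3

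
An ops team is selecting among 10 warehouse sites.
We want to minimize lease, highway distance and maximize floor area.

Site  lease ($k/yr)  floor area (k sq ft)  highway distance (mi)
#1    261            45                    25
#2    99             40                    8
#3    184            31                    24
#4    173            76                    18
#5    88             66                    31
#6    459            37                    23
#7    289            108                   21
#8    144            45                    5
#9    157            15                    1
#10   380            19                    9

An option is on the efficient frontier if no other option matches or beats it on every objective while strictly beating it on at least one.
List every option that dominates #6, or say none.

#2, #4, #7, #8

#2: lease 99≤459, floor area 40≥37, highway distance 8≤23 — dominates #6.
#4: lease 173≤459, floor area 76≥37, highway distance 18≤23 — dominates #6.
#7: lease 289≤459, floor area 108≥37, highway distance 21≤23 — dominates #6.
#8: lease 144≤459, floor area 45≥37, highway distance 5≤23 — dominates #6.
Others (#1, #3, #5, #9, #10) are each worse than #6 on at least one objective.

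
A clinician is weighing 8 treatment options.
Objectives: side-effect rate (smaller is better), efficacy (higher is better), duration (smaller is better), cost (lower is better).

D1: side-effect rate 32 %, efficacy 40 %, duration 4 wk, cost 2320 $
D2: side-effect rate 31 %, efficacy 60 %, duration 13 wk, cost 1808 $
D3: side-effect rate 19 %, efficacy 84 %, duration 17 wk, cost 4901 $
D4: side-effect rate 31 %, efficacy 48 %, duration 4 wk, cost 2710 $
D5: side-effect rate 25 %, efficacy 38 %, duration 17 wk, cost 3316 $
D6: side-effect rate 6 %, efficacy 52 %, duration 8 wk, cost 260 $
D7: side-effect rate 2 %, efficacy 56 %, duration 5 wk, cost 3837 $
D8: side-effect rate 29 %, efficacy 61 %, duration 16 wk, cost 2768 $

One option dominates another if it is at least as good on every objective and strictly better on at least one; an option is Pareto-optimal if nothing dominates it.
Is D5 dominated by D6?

Yes

D6 vs D5: side-effect rate 6≤25, efficacy 52≥38, duration 8≤17, cost 260≤3316 — D6 is at least as good on every objective with at least one strict improvement.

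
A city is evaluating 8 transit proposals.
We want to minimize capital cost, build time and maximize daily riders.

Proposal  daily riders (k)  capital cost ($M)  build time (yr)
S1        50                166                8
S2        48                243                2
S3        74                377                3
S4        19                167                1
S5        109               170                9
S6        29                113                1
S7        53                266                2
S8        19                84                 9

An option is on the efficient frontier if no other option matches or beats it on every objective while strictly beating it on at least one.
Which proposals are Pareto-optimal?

S1, S2, S3, S5, S6, S7, S8

S1: not dominated.
S2: not dominated.
S3: not dominated.
S4: dominated by S6 (daily riders 29≥19, capital cost 113≤167, build time 1≤1).
S5: not dominated (best daily riders).
S6: not dominated.
S7: not dominated.
S8: not dominated (best capital cost).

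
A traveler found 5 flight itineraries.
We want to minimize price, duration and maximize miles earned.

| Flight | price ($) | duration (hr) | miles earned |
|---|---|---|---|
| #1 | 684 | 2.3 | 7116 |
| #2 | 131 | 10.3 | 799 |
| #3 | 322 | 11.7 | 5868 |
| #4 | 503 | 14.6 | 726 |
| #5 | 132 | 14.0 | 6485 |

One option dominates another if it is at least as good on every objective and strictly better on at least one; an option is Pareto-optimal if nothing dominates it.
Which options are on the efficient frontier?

#1, #2, #3, #5

#1: not dominated (best duration).
#2: not dominated (best price).
#3: not dominated.
#4: dominated by #2 (price 131≤503, duration 10.3≤14.6, miles earned 799≥726).
#5: not dominated.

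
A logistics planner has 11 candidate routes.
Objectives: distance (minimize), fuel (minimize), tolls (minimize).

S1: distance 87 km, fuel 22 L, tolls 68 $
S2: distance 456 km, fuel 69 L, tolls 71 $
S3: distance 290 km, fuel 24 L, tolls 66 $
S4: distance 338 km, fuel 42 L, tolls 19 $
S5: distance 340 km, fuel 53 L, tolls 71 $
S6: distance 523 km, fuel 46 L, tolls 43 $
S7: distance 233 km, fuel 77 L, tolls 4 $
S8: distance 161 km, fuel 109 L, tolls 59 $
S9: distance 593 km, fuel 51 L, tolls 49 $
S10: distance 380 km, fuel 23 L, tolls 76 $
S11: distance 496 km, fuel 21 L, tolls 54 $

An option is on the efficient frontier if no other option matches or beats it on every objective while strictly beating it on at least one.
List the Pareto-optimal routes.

S1, S3, S4, S7, S8, S11

S1: not dominated (best distance).
S2: dominated by S1 (distance 87≤456, fuel 22≤69, tolls 68≤71).
S3: not dominated.
S4: not dominated.
S5: dominated by S1 (distance 87≤340, fuel 22≤53, tolls 68≤71).
S6: dominated by S4 (distance 338≤523, fuel 42≤46, tolls 19≤43).
S7: not dominated (best tolls).
S8: not dominated.
S9: dominated by S4 (distance 338≤593, fuel 42≤51, tolls 19≤49).
S10: dominated by S1 (distance 87≤380, fuel 22≤23, tolls 68≤76).
S11: not dominated (best fuel).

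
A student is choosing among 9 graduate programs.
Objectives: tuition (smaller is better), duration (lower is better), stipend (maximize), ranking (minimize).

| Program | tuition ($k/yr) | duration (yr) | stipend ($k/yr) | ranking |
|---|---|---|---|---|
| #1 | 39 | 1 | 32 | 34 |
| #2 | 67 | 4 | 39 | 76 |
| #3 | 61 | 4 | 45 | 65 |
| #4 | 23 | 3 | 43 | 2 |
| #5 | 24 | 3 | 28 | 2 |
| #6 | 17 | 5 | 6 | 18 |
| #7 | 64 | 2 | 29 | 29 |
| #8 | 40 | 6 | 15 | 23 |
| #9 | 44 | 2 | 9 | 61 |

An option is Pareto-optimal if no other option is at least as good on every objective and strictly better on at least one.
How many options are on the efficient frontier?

5

#1: not dominated (best duration).
#2: dominated by #3 (tuition 61≤67, duration 4≤4, stipend 45≥39, ranking 65≤76).
#3: not dominated (best stipend).
#4: not dominated.
#5: dominated by #4 (tuition 23≤24, duration 3≤3, stipend 43≥28, ranking 2≤2).
#6: not dominated (best tuition).
#7: not dominated.
#8: dominated by #4 (tuition 23≤40, duration 3≤6, stipend 43≥15, ranking 2≤23).
#9: dominated by #1 (tuition 39≤44, duration 1≤2, stipend 32≥9, ranking 34≤61).
Pareto-optimal: #1, #3, #4, #6, #7 → 5.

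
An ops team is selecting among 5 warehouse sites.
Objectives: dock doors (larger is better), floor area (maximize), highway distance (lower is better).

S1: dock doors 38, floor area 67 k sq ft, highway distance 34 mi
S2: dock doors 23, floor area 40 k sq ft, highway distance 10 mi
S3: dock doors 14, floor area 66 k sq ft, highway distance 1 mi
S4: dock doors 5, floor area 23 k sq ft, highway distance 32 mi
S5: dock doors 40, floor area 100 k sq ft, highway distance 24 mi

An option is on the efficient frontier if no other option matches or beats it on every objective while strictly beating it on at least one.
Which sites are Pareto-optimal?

S2, S3, S5

S1: dominated by S5 (dock doors 40≥38, floor area 100≥67, highway distance 24≤34).
S2: not dominated.
S3: not dominated (best highway distance).
S4: dominated by S2 (dock doors 23≥5, floor area 40≥23, highway distance 10≤32).
S5: not dominated (best dock doors).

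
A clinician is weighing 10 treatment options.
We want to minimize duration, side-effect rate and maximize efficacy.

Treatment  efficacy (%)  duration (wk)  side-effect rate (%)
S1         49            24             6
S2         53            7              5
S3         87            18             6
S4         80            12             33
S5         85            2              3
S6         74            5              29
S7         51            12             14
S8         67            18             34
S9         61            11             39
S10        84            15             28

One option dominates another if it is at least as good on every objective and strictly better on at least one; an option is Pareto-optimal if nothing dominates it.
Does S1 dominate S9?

No

S1 vs S9: S1 is worse on efficacy (49 vs 61), so it does not dominate S9.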